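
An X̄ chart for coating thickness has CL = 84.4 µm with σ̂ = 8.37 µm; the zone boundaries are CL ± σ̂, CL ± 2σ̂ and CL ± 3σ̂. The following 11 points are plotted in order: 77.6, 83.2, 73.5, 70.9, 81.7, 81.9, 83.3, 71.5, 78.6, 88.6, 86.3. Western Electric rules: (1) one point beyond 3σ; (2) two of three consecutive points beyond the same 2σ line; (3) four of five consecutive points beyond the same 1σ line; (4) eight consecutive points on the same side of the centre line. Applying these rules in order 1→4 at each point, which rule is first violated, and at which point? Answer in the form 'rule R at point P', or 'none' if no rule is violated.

Zone of each point (C = within 1σ̂, B = 1σ̂–2σ̂, A = 2σ̂–3σ̂, * = beyond 3σ̂; sign = side of CL): 1:-C, 2:-C, 3:-B, 4:-B, 5:-C, 6:-C, 7:-C, 8:-B, 9:-C, 10:+C, 11:+C
Rule 4 (eight consecutive points on the same side of the centre line) is satisfied at point 8.

rule 4 at point 8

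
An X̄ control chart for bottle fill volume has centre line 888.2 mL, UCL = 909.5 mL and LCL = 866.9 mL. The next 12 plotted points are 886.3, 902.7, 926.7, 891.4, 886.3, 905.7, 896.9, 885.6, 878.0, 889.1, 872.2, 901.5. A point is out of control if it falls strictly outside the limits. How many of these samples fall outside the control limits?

Compare each point to [866.9, 909.5]: sample 3 = 926.7 > UCL.

1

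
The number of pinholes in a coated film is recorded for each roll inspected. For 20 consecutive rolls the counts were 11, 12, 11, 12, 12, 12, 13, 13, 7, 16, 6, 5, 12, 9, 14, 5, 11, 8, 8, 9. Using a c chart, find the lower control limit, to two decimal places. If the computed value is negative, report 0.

c̄ = (11 + 12 + 11 + 12 + 12 + 12 + 13 + 13 + 7 + 16 + 6 + 5 + 12 + 9 + 14 + 5 + 11 + 8 + 8 + 9) / 20 = 206 / 20 = 10.3000
LCL = c̄ − 3√c̄ = 10.3000 − 3 × 3.2094 = 0.6719

0.67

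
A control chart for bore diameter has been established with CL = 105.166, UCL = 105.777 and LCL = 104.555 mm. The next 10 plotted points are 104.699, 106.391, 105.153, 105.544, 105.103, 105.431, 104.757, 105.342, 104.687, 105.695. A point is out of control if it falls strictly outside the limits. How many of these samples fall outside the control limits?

Compare each point to [104.555, 105.777]: sample 2 = 106.391 > UCL.

1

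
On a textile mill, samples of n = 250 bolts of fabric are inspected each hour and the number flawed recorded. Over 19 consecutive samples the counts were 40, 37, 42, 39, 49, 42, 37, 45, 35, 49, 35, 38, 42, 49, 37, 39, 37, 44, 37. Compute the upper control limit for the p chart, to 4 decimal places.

0.2328

p̄ = Σdᵢ / (k·n) = 773 / (19 × 250) = 0.16274
UCL = p̄ + 3·√(p̄(1−p̄)/n) = 0.16274 + 3 × √(0.16274×0.83726/250) = 0.16274 + 3 × 0.02335 = 0.23277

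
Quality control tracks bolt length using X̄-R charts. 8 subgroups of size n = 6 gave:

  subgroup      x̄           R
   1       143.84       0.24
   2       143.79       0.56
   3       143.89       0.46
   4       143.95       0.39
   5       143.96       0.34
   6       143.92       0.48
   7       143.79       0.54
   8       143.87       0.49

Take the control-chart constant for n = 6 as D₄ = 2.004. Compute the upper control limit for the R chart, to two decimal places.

R̄ = (0.24 + 0.56 + 0.46 + 0.39 + 0.34 + 0.48 + 0.54 + 0.49) / 8 = 3.5000 / 8 = 0.4375
UCL_R = D₄·R̄ = 2.004 × 0.4375 = 0.8768

0.88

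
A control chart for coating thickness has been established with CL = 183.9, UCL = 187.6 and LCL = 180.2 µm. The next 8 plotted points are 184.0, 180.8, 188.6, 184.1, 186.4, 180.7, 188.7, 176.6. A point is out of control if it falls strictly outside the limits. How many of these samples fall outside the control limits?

3

Compare each point to [180.2, 187.6]: sample 3 = 188.6 > UCL; sample 7 = 188.7 > UCL; sample 8 = 176.6 < LCL.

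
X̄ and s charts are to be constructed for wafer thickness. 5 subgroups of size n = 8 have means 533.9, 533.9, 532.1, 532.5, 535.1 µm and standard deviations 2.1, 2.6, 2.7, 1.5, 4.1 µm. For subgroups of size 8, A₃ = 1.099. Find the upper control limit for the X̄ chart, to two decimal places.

X̄̄ = (533.9 + 533.9 + 532.1 + 532.5 + 535.1) / 5 = 533.5000
s̄ = (2.1 + 2.6 + 2.7 + 1.5 + 4.1) / 5 = 2.6000
UCL = X̄̄ + A₃·s̄ = 533.5000 + 1.099 × 2.6000 = 536.3574

536.36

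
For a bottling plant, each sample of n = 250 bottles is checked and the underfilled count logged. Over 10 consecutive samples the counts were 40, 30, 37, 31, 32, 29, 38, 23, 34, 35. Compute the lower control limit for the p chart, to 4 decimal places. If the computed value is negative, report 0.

p̄ = Σdᵢ / (k·n) = 329 / (10 × 250) = 0.13160
LCL = p̄ − 3·√(p̄(1−p̄)/n) = 0.13160 − 3 × 0.02138 = 0.06746

0.0675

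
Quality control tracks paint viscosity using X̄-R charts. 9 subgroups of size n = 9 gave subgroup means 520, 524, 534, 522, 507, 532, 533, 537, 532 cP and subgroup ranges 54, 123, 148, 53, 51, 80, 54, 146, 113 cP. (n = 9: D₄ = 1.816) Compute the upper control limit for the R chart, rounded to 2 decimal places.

R̄ = (54 + 123 + 148 + 53 + 51 + 80 + 54 + 146 + 113) / 9 = 822.0000 / 9 = 91.3333
UCL_R = D₄·R̄ = 1.816 × 91.3333 = 165.8613

165.86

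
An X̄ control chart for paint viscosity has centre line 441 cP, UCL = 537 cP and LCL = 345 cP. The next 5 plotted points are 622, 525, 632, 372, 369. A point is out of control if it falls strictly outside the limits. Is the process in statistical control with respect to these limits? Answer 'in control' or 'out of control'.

out of control

Compare each point to [345, 537]: sample 1 = 622 > UCL; sample 3 = 632 > UCL.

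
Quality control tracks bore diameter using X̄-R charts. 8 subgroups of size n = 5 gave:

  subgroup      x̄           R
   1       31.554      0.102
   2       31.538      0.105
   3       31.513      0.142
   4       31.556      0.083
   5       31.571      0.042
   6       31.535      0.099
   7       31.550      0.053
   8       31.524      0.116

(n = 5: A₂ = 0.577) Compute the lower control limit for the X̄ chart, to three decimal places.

X̄̄ = (31.554 + 31.538 + 31.513 + 31.556 + 31.571 + 31.535 + 31.550 + 31.524) / 8 = 252.3410 / 8 = 31.5426
R̄ = (0.102 + 0.105 + 0.142 + 0.083 + 0.042 + 0.099 + 0.053 + 0.116) / 8 = 0.7420 / 8 = 0.0927
LCL = X̄̄ − A₂·R̄ = 31.5426 − 0.577 × 0.0927 = 31.4891

31.489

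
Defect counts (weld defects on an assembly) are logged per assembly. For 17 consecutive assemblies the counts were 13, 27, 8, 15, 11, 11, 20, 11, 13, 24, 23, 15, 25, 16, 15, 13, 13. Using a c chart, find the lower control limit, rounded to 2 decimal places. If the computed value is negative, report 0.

4.04

c̄ = (13 + 27 + 8 + 15 + 11 + 11 + 20 + 11 + 13 + 24 + 23 + 15 + 25 + 16 + 15 + 13 + 13) / 17 = 273 / 17 = 16.0588
LCL = c̄ − 3√c̄ = 16.0588 − 3 × 4.0073 = 4.0368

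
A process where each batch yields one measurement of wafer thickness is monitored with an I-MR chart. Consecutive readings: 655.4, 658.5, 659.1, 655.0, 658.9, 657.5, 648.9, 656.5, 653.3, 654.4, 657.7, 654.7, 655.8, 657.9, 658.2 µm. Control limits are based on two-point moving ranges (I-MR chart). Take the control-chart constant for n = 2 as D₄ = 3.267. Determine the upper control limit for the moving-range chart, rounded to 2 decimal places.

Moving ranges: 3.1, 0.6, 4.1, 3.9, 1.4, 8.6, 7.6, 3.2, 1.1, 3.3, 3.0, 1.1, 2.1, 0.3; M̄R̄ = 43.4000 / 14 = 3.1000
UCL_MR = D₄·M̄R̄ = 3.267 × 3.1000 = 10.1277

10.13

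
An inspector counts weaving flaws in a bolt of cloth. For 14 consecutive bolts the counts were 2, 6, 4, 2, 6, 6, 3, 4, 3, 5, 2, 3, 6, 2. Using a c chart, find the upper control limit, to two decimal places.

9.75

c̄ = (2 + 6 + 4 + 2 + 6 + 6 + 3 + 4 + 3 + 5 + 2 + 3 + 6 + 2) / 14 = 54 / 14 = 3.8571
UCL = c̄ + 3√c̄ = 3.8571 + 3 × √3.8571 = 3.8571 + 3 × 1.9640 = 9.7490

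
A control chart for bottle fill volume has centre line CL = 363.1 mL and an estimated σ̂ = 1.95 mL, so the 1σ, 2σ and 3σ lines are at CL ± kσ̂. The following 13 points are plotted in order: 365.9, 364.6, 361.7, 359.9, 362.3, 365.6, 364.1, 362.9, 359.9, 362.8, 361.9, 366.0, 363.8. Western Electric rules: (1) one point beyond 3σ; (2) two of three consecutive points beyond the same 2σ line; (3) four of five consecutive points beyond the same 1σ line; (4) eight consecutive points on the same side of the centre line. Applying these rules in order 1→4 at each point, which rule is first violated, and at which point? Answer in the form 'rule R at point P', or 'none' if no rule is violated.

Zone of each point (C = within 1σ̂, B = 1σ̂–2σ̂, A = 2σ̂–3σ̂, * = beyond 3σ̂; sign = side of CL): 1:+B, 2:+C, 3:-C, 4:-B, 5:-C, 6:+B, 7:+C, 8:-C, 9:-B, 10:-C, 11:-C, 12:+B, 13:+C
No rule fires across all 13 points.

none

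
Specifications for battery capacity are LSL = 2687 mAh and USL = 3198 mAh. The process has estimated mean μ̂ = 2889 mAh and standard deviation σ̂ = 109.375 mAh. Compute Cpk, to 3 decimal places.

0.616

Cpu = (USL − μ̂) / (3σ̂) = (3198 − 2889) / (3 × 109.375) = 0.9417; Cpl = (μ̂ − LSL) / (3σ̂) = (2889 − 2687) / (3 × 109.375) = 0.6156; Cpk = min(Cpu, Cpl) = 0.6156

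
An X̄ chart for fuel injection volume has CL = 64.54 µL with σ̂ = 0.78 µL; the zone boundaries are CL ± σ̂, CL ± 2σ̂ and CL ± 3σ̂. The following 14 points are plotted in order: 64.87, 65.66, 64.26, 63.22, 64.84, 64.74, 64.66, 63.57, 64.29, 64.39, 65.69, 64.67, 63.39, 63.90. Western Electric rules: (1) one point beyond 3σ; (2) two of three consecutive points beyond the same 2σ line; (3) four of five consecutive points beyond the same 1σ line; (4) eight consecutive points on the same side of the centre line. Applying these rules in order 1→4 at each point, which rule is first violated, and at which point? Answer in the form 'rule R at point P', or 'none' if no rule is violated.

none

Zone of each point (C = within 1σ̂, B = 1σ̂–2σ̂, A = 2σ̂–3σ̂, * = beyond 3σ̂; sign = side of CL): 1:+C, 2:+B, 3:-C, 4:-B, 5:+C, 6:+C, 7:+C, 8:-B, 9:-C, 10:-C, 11:+B, 12:+C, 13:-B, 14:-C
No rule fires across all 14 points.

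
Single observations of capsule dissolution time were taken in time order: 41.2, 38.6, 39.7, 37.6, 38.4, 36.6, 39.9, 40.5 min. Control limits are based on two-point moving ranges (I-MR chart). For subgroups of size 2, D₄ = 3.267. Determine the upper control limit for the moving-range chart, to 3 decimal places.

Moving ranges: 2.6, 1.1, 2.1, 0.8, 1.8, 3.3, 0.6; M̄R̄ = 12.3000 / 7 = 1.7571
UCL_MR = D₄·M̄R̄ = 3.267 × 1.7571 = 5.7406

5.741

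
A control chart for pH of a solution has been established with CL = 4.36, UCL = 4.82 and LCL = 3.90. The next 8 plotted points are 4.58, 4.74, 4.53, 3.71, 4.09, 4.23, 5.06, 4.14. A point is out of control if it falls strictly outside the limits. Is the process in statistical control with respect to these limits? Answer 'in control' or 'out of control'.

Compare each point to [3.90, 4.82]: sample 4 = 3.71 < LCL; sample 7 = 5.06 > UCL.

out of control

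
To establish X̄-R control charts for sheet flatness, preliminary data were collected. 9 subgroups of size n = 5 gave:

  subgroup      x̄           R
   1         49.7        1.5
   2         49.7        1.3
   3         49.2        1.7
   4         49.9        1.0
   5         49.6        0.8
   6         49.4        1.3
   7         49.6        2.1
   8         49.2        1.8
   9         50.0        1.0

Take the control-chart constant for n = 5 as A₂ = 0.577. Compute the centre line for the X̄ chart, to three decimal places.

X̄̄ = (49.7 + 49.7 + 49.2 + 49.9 + 49.6 + 49.4 + 49.6 + 49.2 + 50.0) / 9 = 446.3000 / 9 = 49.5889
CL = X̄̄ = 49.5889

49.589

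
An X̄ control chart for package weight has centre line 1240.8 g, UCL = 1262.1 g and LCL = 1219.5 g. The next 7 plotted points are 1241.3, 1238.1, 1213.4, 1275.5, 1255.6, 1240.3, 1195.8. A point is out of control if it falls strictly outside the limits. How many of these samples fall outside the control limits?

3

Compare each point to [1219.5, 1262.1]: sample 3 = 1213.4 < LCL; sample 4 = 1275.5 > UCL; sample 7 = 1195.8 < LCL.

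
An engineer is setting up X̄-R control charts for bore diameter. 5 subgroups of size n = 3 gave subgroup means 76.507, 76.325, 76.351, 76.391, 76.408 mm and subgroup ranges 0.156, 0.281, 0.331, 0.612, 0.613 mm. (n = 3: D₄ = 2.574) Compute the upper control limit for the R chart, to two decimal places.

1.03

R̄ = (0.156 + 0.281 + 0.331 + 0.612 + 0.613) / 5 = 1.9930 / 5 = 0.3986
UCL_R = D₄·R̄ = 2.574 × 0.3986 = 1.0260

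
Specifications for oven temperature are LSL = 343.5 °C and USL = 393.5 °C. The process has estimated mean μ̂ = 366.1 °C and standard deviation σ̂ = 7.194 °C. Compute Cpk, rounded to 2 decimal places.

1.05

Cpu = (USL − μ̂) / (3σ̂) = (393.5 − 366.1) / (3 × 7.194) = 1.2696; Cpl = (μ̂ − LSL) / (3σ̂) = (366.1 − 343.5) / (3 × 7.194) = 1.0472; Cpk = min(Cpu, Cpl) = 1.0472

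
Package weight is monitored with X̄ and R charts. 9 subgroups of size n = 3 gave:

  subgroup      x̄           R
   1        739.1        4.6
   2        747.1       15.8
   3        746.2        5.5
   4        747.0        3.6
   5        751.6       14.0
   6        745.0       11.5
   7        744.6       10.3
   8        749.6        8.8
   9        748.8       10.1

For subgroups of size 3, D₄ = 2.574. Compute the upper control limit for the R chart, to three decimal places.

24.081

R̄ = (4.6 + 15.8 + 5.5 + 3.6 + 14.0 + 11.5 + 10.3 + 8.8 + 10.1) / 9 = 84.2000 / 9 = 9.3556
UCL_R = D₄·R̄ = 2.574 × 9.3556 = 24.0812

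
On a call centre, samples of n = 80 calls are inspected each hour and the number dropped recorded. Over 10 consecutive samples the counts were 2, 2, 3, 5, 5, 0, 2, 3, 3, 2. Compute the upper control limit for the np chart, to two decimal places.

7.55

p̄ = Σdᵢ / (k·n) = 27 / (10 × 80) = 0.03375
UCL = np̄ + 3·√(np̄(1−p̄)) = 2.7000 + 3 × √(2.7000×0.96625) = 2.7000 + 3 × 1.6152 = 7.5456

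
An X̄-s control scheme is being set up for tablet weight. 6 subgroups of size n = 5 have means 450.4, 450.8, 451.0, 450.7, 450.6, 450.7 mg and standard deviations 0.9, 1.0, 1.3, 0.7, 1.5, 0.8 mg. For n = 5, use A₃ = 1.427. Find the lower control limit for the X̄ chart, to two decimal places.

449.23

X̄̄ = (450.4 + 450.8 + 451.0 + 450.7 + 450.6 + 450.7) / 6 = 450.7000
s̄ = (0.9 + 1.0 + 1.3 + 0.7 + 1.5 + 0.8) / 6 = 1.0333
LCL = X̄̄ − A₃·s̄ = 450.7000 − 1.427 × 1.0333 = 449.2254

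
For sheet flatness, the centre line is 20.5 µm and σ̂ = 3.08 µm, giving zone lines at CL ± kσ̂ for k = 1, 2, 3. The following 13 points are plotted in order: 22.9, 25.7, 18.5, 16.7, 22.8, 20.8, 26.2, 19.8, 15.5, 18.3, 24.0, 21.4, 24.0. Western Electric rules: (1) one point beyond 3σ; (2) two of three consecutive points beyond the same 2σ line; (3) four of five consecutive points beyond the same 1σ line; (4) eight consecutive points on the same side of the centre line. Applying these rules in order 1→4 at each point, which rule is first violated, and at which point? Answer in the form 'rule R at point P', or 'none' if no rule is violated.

Zone of each point (C = within 1σ̂, B = 1σ̂–2σ̂, A = 2σ̂–3σ̂, * = beyond 3σ̂; sign = side of CL): 1:+C, 2:+B, 3:-C, 4:-B, 5:+C, 6:+C, 7:+B, 8:-C, 9:-B, 10:-C, 11:+B, 12:+C, 13:+B
No rule fires across all 13 points.

none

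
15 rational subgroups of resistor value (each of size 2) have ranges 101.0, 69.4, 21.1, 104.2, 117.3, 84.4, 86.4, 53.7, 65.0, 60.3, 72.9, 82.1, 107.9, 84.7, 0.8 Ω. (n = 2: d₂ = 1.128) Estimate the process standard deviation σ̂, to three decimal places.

R̄ = (101.0 + 69.4 + 21.1 + 104.2 + 117.3 + 84.4 + 86.4 + 53.7 + 65.0 + 60.3 + 72.9 + 82.1 + 107.9 + 84.7 + 0.8) / 15 = 74.0800
σ̂ = R̄ / d₂ = 74.0800 / 1.128 = 65.6738

65.674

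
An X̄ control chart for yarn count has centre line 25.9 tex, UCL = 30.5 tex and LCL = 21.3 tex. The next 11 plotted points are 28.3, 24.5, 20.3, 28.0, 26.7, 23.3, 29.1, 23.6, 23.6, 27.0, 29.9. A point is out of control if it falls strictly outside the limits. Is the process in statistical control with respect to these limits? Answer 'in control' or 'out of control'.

out of control

Compare each point to [21.3, 30.5]: sample 3 = 20.3 < LCL.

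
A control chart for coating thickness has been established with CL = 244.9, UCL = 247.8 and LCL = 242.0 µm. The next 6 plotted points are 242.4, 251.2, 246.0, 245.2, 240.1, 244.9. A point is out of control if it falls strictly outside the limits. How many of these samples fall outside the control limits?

Compare each point to [242.0, 247.8]: sample 2 = 251.2 > UCL; sample 5 = 240.1 < LCL.

2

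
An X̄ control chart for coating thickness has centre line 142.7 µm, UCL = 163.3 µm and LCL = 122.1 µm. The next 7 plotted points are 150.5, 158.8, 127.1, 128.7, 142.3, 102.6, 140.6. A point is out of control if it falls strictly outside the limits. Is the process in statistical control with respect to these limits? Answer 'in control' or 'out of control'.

out of control

Compare each point to [122.1, 163.3]: sample 6 = 102.6 < LCL.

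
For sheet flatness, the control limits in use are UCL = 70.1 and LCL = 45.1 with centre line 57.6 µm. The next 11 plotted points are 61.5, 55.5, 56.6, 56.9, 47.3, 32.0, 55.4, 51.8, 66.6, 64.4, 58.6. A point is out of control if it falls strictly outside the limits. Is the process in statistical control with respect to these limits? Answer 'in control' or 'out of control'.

Compare each point to [45.1, 70.1]: sample 6 = 32.0 < LCL.

out of control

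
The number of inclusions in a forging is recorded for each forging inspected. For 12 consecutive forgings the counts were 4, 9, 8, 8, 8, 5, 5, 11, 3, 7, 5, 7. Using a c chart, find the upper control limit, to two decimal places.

c̄ = (4 + 9 + 8 + 8 + 8 + 5 + 5 + 11 + 3 + 7 + 5 + 7) / 12 = 80 / 12 = 6.6667
UCL = c̄ + 3√c̄ = 6.6667 + 3 × √6.6667 = 6.6667 + 3 × 2.5820 = 14.4126

14.41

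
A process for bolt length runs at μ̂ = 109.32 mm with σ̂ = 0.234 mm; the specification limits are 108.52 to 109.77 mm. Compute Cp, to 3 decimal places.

0.890

Cp = (USL − LSL) / (6σ̂) = (109.77 − 108.52) / (6 × 0.234) = 1.2500 / 1.4040 = 0.8903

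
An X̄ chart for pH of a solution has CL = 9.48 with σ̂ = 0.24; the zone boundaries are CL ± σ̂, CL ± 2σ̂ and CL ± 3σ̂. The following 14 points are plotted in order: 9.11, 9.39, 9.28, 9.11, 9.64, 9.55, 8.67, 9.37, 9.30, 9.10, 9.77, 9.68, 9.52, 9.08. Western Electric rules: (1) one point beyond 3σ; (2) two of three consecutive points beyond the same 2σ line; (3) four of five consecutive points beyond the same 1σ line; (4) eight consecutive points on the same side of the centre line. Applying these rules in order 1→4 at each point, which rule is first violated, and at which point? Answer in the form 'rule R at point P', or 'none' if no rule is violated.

Zone of each point (C = within 1σ̂, B = 1σ̂–2σ̂, A = 2σ̂–3σ̂, * = beyond 3σ̂; sign = side of CL): 1:-B, 2:-C, 3:-C, 4:-B, 5:+C, 6:+C, 7:-*, 8:-C, 9:-C, 10:-B, 11:+B, 12:+C, 13:+C, 14:-B
Rule 1 (one point beyond the 3σ limits) is satisfied at point 7.

rule 1 at point 7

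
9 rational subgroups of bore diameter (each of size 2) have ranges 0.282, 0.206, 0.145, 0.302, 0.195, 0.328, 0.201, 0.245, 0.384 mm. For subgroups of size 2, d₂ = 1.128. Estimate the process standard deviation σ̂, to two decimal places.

0.23

R̄ = (0.282 + 0.206 + 0.145 + 0.302 + 0.195 + 0.328 + 0.201 + 0.245 + 0.384) / 9 = 0.2542
σ̂ = R̄ / d₂ = 0.2542 / 1.128 = 0.2254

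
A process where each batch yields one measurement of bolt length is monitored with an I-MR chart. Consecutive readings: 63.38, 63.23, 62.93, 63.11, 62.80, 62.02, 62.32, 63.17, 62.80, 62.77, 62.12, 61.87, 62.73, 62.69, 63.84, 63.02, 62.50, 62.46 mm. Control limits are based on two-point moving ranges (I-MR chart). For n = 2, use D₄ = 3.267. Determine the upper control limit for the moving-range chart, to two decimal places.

Moving ranges: 0.15, 0.30, 0.18, 0.31, 0.78, 0.30, 0.85, 0.37, 0.03, 0.65, 0.25, 0.86, 0.04, 1.15, 0.82, 0.52, 0.04; M̄R̄ = 7.6000 / 17 = 0.4471
UCL_MR = D₄·M̄R̄ = 3.267 × 0.4471 = 1.4605

1.46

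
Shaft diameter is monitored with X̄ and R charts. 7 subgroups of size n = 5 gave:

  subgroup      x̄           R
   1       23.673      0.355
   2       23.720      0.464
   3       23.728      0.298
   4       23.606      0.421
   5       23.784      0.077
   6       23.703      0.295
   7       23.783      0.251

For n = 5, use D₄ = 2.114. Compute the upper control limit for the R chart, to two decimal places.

0.65

R̄ = (0.355 + 0.464 + 0.298 + 0.421 + 0.077 + 0.295 + 0.251) / 7 = 2.1610 / 7 = 0.3087
UCL_R = D₄·R̄ = 2.114 × 0.3087 = 0.6526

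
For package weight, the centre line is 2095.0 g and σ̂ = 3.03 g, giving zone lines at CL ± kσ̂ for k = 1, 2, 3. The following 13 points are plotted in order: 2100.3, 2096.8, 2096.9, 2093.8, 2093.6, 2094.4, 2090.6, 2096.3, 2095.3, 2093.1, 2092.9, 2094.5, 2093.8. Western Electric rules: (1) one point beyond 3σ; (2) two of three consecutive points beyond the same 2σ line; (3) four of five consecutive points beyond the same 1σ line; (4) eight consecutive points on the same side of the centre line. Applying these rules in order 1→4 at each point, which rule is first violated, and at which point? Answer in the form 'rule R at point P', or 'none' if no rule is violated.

none

Zone of each point (C = within 1σ̂, B = 1σ̂–2σ̂, A = 2σ̂–3σ̂, * = beyond 3σ̂; sign = side of CL): 1:+B, 2:+C, 3:+C, 4:-C, 5:-C, 6:-C, 7:-B, 8:+C, 9:+C, 10:-C, 11:-C, 12:-C, 13:-C
No rule fires across all 13 points.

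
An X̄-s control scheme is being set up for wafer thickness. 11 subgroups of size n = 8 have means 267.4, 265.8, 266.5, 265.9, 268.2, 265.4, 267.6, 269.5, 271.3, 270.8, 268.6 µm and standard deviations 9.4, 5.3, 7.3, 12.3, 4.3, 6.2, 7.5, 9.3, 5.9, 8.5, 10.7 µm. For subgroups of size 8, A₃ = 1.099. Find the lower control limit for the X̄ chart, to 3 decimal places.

X̄̄ = (267.4 + 265.8 + 266.5 + 265.9 + 268.2 + 265.4 + 267.6 + 269.5 + 271.3 + 270.8 + 268.6) / 11 = 267.9091
s̄ = (9.4 + 5.3 + 7.3 + 12.3 + 4.3 + 6.2 + 7.5 + 9.3 + 5.9 + 8.5 + 10.7) / 11 = 7.8818
LCL = X̄̄ − A₃·s̄ = 267.9091 − 1.099 × 7.8818 = 259.2470

259.247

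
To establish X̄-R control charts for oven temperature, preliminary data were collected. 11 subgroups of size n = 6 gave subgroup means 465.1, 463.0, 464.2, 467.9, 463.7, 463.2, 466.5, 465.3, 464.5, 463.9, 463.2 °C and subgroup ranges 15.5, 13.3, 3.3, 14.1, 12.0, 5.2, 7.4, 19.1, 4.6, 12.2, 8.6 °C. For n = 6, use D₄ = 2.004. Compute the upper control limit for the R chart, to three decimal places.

21.006

R̄ = (15.5 + 13.3 + 3.3 + 14.1 + 12.0 + 5.2 + 7.4 + 19.1 + 4.6 + 12.2 + 8.6) / 11 = 115.3000 / 11 = 10.4818
UCL_R = D₄·R̄ = 2.004 × 10.4818 = 21.0056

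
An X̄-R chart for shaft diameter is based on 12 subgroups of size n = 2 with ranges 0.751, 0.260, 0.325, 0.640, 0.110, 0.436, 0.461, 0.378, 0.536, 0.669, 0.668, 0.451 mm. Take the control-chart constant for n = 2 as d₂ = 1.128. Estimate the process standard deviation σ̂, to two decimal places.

0.42

R̄ = (0.751 + 0.260 + 0.325 + 0.640 + 0.110 + 0.436 + 0.461 + 0.378 + 0.536 + 0.669 + 0.668 + 0.451) / 12 = 0.4738
σ̂ = R̄ / d₂ = 0.4738 / 1.128 = 0.4200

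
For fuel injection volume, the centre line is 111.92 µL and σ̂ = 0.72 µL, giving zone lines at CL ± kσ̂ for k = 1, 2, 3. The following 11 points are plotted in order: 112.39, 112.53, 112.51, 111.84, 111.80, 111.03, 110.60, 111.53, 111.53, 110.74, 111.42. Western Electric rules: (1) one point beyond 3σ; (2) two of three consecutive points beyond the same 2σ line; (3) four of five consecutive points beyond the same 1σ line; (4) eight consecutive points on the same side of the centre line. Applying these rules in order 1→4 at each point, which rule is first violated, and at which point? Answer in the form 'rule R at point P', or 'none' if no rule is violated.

Zone of each point (C = within 1σ̂, B = 1σ̂–2σ̂, A = 2σ̂–3σ̂, * = beyond 3σ̂; sign = side of CL): 1:+C, 2:+C, 3:+C, 4:-C, 5:-C, 6:-B, 7:-B, 8:-C, 9:-C, 10:-B, 11:-C
Rule 4 (eight consecutive points on the same side of the centre line) is satisfied at point 11.

rule 4 at point 11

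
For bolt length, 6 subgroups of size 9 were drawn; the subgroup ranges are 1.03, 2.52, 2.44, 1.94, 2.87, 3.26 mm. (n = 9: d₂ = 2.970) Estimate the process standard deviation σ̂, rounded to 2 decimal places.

0.79

R̄ = (1.03 + 2.52 + 2.44 + 1.94 + 2.87 + 3.26) / 6 = 2.3433
σ̂ = R̄ / d₂ = 2.3433 / 2.970 = 0.7890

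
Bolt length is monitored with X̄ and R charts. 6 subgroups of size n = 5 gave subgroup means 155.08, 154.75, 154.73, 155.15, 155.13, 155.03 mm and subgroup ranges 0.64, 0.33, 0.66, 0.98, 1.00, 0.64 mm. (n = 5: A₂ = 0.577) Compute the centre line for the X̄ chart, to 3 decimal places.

X̄̄ = (155.08 + 154.75 + 154.73 + 155.15 + 155.13 + 155.03) / 6 = 929.8700 / 6 = 154.9783
CL = X̄̄ = 154.9783

154.978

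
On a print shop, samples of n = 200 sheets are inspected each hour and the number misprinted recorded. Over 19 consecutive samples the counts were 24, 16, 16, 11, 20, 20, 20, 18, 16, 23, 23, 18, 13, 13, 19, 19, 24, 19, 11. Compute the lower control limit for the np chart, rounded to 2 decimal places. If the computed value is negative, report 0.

p̄ = Σdᵢ / (k·n) = 343 / (19 × 200) = 0.09026
LCL = np̄ − 3·√(np̄(1−p̄)) = 18.0526 − 3 × 4.0525 = 5.8950

5.89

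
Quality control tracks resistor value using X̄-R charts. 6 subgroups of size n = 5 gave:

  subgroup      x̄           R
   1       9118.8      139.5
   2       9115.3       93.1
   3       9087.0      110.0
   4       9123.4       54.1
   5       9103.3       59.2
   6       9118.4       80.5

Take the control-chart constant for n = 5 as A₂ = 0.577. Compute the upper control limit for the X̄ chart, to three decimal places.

X̄̄ = (9118.8 + 9115.3 + 9087.0 + 9123.4 + 9103.3 + 9118.4) / 6 = 54666.2000 / 6 = 9111.0333
R̄ = (139.5 + 93.1 + 110.0 + 54.1 + 59.2 + 80.5) / 6 = 536.4000 / 6 = 89.4000
UCL = X̄̄ + A₂·R̄ = 9111.0333 + 0.577 × 89.4000 = 9162.6171

9162.617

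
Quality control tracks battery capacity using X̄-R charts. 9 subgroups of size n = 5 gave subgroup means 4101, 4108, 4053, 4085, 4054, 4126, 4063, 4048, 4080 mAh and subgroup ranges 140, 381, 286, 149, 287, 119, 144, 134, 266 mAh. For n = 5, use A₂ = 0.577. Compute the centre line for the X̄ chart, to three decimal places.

X̄̄ = (4101 + 4108 + 4053 + 4085 + 4054 + 4126 + 4063 + 4048 + 4080) / 9 = 36718.0000 / 9 = 4079.7778
CL = X̄̄ = 4079.7778

4079.778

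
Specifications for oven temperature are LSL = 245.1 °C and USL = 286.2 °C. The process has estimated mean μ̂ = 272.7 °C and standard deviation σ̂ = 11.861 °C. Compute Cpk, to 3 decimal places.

Cpu = (USL − μ̂) / (3σ̂) = (286.2 − 272.7) / (3 × 11.861) = 0.3794; Cpl = (μ̂ − LSL) / (3σ̂) = (272.7 − 245.1) / (3 × 11.861) = 0.7757; Cpk = min(Cpu, Cpl) = 0.3794

0.379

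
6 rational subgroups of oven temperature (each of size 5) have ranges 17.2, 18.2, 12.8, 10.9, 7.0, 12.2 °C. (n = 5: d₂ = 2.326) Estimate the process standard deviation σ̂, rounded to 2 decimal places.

R̄ = (17.2 + 18.2 + 12.8 + 10.9 + 7.0 + 12.2) / 6 = 13.0500
σ̂ = R̄ / d₂ = 13.0500 / 2.326 = 5.6105

5.61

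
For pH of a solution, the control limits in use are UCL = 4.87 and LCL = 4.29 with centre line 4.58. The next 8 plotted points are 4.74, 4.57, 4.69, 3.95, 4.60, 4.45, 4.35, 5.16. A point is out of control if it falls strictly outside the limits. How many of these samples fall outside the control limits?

2

Compare each point to [4.29, 4.87]: sample 4 = 3.95 < LCL; sample 8 = 5.16 > UCL.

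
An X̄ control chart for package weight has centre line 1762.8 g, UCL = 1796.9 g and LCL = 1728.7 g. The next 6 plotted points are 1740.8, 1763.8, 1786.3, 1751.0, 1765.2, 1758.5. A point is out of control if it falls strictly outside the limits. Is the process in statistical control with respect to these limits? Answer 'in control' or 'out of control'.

All 6 points lie within [1728.7, 1796.9].

in control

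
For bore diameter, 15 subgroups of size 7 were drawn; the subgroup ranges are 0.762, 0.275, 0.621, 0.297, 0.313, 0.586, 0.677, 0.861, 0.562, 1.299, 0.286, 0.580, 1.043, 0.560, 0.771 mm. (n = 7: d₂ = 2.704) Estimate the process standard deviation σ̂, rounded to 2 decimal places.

R̄ = (0.762 + 0.275 + 0.621 + 0.297 + 0.313 + 0.586 + 0.677 + 0.861 + 0.562 + 1.299 + 0.286 + 0.580 + 1.043 + 0.560 + 0.771) / 15 = 0.6329
σ̂ = R̄ / d₂ = 0.6329 / 2.704 = 0.2340

0.23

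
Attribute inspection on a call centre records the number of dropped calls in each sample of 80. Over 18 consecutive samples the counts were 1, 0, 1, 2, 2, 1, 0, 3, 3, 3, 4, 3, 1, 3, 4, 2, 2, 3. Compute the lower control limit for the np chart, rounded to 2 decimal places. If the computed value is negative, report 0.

p̄ = Σdᵢ / (k·n) = 38 / (18 × 80) = 0.02639
LCL = np̄ − 3·√(np̄(1−p̄)) = 2.1111 − 3 × 1.4337 = -2.1899 → 0 (negative, so LCL = 0)

0.00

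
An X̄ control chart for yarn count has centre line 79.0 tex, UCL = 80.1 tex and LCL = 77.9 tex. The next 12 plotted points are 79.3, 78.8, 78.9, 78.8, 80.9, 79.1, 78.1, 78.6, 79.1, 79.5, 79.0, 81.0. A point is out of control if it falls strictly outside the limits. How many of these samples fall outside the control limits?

Compare each point to [77.9, 80.1]: sample 5 = 80.9 > UCL; sample 12 = 81.0 > UCL.

2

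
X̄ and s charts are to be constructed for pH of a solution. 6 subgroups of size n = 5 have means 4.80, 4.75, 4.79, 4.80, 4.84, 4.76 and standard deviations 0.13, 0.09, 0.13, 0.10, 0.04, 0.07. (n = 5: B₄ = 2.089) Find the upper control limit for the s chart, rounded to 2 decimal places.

0.19

s̄ = (0.13 + 0.09 + 0.13 + 0.10 + 0.04 + 0.07) / 6 = 0.0933
UCL_s = B₄·s̄ = 2.089 × 0.0933 = 0.1950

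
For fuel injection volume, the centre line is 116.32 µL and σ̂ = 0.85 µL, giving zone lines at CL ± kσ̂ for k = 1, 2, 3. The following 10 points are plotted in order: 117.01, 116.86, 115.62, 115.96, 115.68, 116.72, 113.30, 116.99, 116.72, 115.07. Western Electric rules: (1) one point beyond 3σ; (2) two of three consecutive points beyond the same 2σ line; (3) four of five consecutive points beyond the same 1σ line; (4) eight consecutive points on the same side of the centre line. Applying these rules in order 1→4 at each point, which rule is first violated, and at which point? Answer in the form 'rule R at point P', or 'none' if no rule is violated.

Zone of each point (C = within 1σ̂, B = 1σ̂–2σ̂, A = 2σ̂–3σ̂, * = beyond 3σ̂; sign = side of CL): 1:+C, 2:+C, 3:-C, 4:-C, 5:-C, 6:+C, 7:-*, 8:+C, 9:+C, 10:-B
Rule 1 (one point beyond the 3σ limits) is satisfied at point 7.

rule 1 at point 7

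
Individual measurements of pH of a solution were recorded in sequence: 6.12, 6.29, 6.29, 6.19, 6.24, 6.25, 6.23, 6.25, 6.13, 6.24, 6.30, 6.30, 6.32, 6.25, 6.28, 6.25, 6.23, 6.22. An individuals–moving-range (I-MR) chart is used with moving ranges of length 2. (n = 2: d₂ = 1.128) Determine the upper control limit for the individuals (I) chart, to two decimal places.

6.37

X̄ = (6.12 + 6.29 + 6.29 + 6.19 + 6.24 + 6.25 + 6.23 + 6.25 + 6.13 + 6.24 + 6.30 + 6.30 + 6.32 + 6.25 + 6.28 + 6.25 + 6.23 + 6.22) / 18 = 6.2433
Moving ranges: 0.17, 0.00, 0.10, 0.05, 0.01, 0.02, 0.02, 0.12, 0.11, 0.06, 0.00, 0.02, 0.07, 0.03, 0.03, 0.02, 0.01; M̄R̄ = 0.8400 / 17 = 0.0494
UCL = X̄ + 3·M̄R̄/d₂ = 6.2433 + 3 × 0.0494 / 1.128 = 6.3747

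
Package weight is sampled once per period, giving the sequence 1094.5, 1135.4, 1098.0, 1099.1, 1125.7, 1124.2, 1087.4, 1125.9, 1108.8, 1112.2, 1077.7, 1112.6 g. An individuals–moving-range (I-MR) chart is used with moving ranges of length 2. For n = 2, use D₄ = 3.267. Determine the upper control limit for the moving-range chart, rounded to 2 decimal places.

80.99

Moving ranges: 40.9, 37.4, 1.1, 26.6, 1.5, 36.8, 38.5, 17.1, 3.4, 34.5, 34.9; M̄R̄ = 272.7000 / 11 = 24.7909
UCL_MR = D₄·M̄R̄ = 3.267 × 24.7909 = 80.9919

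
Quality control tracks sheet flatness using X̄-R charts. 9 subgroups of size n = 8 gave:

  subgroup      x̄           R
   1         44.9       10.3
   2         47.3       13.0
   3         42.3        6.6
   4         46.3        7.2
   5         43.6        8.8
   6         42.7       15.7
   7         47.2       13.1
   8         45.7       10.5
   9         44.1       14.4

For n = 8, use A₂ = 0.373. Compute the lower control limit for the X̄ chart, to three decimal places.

40.772

X̄̄ = (44.9 + 47.3 + 42.3 + 46.3 + 43.6 + 42.7 + 47.2 + 45.7 + 44.1) / 9 = 404.1000 / 9 = 44.9000
R̄ = (10.3 + 13.0 + 6.6 + 7.2 + 8.8 + 15.7 + 13.1 + 10.5 + 14.4) / 9 = 99.6000 / 9 = 11.0667
LCL = X̄̄ − A₂·R̄ = 44.9000 − 0.373 × 11.0667 = 40.7721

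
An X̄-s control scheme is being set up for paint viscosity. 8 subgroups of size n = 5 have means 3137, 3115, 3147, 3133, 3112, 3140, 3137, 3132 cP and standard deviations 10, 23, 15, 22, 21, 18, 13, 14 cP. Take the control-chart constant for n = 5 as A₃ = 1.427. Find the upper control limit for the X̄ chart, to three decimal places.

3155.884

X̄̄ = (3137 + 3115 + 3147 + 3133 + 3112 + 3140 + 3137 + 3132) / 8 = 3131.6250
s̄ = (10 + 23 + 15 + 22 + 21 + 18 + 13 + 14) / 8 = 17.0000
UCL = X̄̄ + A₃·s̄ = 3131.6250 + 1.427 × 17.0000 = 3155.8840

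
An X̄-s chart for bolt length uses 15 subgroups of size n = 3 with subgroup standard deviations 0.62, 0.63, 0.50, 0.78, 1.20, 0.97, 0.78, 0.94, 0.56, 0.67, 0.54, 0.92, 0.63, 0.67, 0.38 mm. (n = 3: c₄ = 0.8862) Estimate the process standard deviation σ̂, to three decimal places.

s̄ = (0.62 + 0.63 + 0.50 + 0.78 + 1.20 + 0.97 + 0.78 + 0.94 + 0.56 + 0.67 + 0.54 + 0.92 + 0.63 + 0.67 + 0.38) / 15 = 0.7193
σ̂ = s̄ / c₄ = 0.7193 / 0.8862 = 0.8117

0.812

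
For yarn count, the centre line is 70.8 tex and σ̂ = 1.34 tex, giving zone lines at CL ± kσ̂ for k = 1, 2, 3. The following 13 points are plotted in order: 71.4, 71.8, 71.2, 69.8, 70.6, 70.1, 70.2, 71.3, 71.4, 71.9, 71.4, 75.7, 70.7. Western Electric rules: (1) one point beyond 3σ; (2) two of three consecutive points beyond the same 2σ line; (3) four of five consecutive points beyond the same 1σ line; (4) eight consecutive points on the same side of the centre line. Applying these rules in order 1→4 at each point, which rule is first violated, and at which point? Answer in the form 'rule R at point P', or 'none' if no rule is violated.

Zone of each point (C = within 1σ̂, B = 1σ̂–2σ̂, A = 2σ̂–3σ̂, * = beyond 3σ̂; sign = side of CL): 1:+C, 2:+C, 3:+C, 4:-C, 5:-C, 6:-C, 7:-C, 8:+C, 9:+C, 10:+C, 11:+C, 12:+*, 13:-C
Rule 1 (one point beyond the 3σ limits) is satisfied at point 12.

rule 1 at point 12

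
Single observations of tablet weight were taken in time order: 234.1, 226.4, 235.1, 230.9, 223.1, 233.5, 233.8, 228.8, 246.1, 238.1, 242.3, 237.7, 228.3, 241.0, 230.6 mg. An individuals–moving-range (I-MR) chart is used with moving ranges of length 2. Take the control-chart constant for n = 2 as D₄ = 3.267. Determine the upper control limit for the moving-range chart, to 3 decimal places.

25.833

Moving ranges: 7.7, 8.7, 4.2, 7.8, 10.4, 0.3, 5.0, 17.3, 8.0, 4.2, 4.6, 9.4, 12.7, 10.4; M̄R̄ = 110.7000 / 14 = 7.9071
UCL_MR = D₄·M̄R̄ = 3.267 × 7.9071 = 25.8326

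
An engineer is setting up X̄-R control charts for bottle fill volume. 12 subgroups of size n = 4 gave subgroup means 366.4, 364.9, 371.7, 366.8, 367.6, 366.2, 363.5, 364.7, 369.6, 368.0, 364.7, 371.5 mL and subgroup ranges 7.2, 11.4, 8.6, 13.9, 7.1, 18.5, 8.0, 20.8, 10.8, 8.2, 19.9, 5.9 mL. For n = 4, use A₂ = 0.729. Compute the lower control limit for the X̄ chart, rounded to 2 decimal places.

358.61

X̄̄ = (366.4 + 364.9 + 371.7 + 366.8 + 367.6 + 366.2 + 363.5 + 364.7 + 369.6 + 368.0 + 364.7 + 371.5) / 12 = 4405.6000 / 12 = 367.1333
R̄ = (7.2 + 11.4 + 8.6 + 13.9 + 7.1 + 18.5 + 8.0 + 20.8 + 10.8 + 8.2 + 19.9 + 5.9) / 12 = 140.3000 / 12 = 11.6917
LCL = X̄̄ − A₂·R̄ = 367.1333 − 0.729 × 11.6917 = 358.6101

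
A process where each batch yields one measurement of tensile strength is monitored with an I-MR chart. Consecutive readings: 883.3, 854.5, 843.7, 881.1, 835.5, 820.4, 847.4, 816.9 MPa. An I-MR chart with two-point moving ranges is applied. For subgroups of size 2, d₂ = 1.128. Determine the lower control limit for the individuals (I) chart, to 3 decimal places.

X̄ = (883.3 + 854.5 + 843.7 + 881.1 + 835.5 + 820.4 + 847.4 + 816.9) / 8 = 847.8500
Moving ranges: 28.8, 10.8, 37.4, 45.6, 15.1, 27.0, 30.5; M̄R̄ = 195.2000 / 7 = 27.8857
LCL = X̄ − 3·M̄R̄/d₂ = 847.8500 − 3 × 27.8857 / 1.128 = 773.6859

773.686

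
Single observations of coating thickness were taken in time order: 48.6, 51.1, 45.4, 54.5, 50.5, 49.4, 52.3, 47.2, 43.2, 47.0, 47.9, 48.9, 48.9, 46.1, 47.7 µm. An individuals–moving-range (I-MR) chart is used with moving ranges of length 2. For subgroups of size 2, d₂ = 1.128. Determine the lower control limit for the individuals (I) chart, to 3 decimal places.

40.126

X̄ = (48.6 + 51.1 + 45.4 + 54.5 + 50.5 + 49.4 + 52.3 + 47.2 + 43.2 + 47.0 + 47.9 + 48.9 + 48.9 + 46.1 + 47.7) / 15 = 48.5800
Moving ranges: 2.5, 5.7, 9.1, 4.0, 1.1, 2.9, 5.1, 4.0, 3.8, 0.9, 1.0, 0.0, 2.8, 1.6; M̄R̄ = 44.5000 / 14 = 3.1786
LCL = X̄ − 3·M̄R̄/d₂ = 48.5800 − 3 × 3.1786 / 1.128 = 40.1264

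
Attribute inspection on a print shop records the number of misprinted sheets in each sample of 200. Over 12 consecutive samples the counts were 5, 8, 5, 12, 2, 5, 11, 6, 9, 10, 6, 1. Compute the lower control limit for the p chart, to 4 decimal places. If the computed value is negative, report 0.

p̄ = Σdᵢ / (k·n) = 80 / (12 × 200) = 0.03333
LCL = p̄ − 3·√(p̄(1−p̄)/n) = 0.03333 − 3 × 0.01269 = -0.00475 → 0 (negative, so LCL = 0)

0.0000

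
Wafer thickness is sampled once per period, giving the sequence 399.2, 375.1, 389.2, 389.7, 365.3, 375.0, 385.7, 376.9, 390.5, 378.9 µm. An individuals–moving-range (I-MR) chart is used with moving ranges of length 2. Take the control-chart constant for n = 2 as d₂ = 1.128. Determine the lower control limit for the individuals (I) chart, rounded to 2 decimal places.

347.83

X̄ = (399.2 + 375.1 + 389.2 + 389.7 + 365.3 + 375.0 + 385.7 + 376.9 + 390.5 + 378.9) / 10 = 382.5500
Moving ranges: 24.1, 14.1, 0.5, 24.4, 9.7, 10.7, 8.8, 13.6, 11.6; M̄R̄ = 117.5000 / 9 = 13.0556
LCL = X̄ − 3·M̄R̄/d₂ = 382.5500 − 3 × 13.0556 / 1.128 = 347.8278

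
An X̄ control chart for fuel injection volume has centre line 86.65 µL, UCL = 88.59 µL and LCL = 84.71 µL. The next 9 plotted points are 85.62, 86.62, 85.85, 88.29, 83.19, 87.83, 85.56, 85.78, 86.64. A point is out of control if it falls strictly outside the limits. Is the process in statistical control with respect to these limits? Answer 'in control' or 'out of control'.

out of control

Compare each point to [84.71, 88.59]: sample 5 = 83.19 < LCL.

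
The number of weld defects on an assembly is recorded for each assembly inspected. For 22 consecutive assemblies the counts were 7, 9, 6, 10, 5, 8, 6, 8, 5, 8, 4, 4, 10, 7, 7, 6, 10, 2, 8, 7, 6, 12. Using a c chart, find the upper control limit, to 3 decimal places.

15.008

c̄ = (7 + 9 + 6 + 10 + 5 + 8 + 6 + 8 + 5 + 8 + 4 + 4 + 10 + 7 + 7 + 6 + 10 + 2 + 8 + 7 + 6 + 12) / 22 = 155 / 22 = 7.0455
UCL = c̄ + 3√c̄ = 7.0455 + 3 × √7.0455 = 7.0455 + 3 × 2.6543 = 15.0084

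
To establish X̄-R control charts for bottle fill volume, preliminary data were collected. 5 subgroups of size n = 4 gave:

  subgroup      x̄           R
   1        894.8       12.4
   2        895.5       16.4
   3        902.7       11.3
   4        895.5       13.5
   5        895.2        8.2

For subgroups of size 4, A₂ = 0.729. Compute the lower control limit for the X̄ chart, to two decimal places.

X̄̄ = (894.8 + 895.5 + 902.7 + 895.5 + 895.2) / 5 = 4483.7000 / 5 = 896.7400
R̄ = (12.4 + 16.4 + 11.3 + 13.5 + 8.2) / 5 = 61.8000 / 5 = 12.3600
LCL = X̄̄ − A₂·R̄ = 896.7400 − 0.729 × 12.3600 = 887.7296

887.73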